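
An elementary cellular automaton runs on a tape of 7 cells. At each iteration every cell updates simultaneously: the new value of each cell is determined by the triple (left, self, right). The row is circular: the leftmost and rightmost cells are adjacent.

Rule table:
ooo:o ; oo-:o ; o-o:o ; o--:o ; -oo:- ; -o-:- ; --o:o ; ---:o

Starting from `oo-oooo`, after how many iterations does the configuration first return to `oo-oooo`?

7

ooo-ooo
oooo-oo
ooooo-o
oooooo-
-oooooo
o-ooooo
oo-oooo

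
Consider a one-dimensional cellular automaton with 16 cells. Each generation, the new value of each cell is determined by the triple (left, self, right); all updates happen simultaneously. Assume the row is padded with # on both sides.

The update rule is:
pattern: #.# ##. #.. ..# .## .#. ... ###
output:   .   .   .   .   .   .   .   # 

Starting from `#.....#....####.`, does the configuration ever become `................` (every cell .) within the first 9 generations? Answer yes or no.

generation 1: ............##..
generation 2: ................
all cells are . at generation 2

yes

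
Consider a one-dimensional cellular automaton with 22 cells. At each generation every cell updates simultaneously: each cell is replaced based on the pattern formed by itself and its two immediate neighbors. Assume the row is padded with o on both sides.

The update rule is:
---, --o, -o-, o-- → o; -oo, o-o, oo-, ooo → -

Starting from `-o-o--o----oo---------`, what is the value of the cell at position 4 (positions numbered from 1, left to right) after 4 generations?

-o-oooooooo--ooooooooo
-o---------oo---------
-oooooooooo--ooooooooo
-----------oo---------
position 4 holds -

-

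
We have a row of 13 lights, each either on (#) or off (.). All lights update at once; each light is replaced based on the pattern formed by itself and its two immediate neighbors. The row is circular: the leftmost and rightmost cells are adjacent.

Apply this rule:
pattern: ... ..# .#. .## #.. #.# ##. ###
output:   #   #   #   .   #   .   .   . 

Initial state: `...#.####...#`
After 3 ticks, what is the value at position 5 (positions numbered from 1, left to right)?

####.....####
....#####....
####.....####
position 5 holds .

.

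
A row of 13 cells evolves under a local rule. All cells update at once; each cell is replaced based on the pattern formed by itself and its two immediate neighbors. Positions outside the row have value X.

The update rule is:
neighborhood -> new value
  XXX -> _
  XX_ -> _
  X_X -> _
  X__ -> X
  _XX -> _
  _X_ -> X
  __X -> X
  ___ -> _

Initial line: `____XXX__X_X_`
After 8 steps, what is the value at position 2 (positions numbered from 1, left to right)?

step 1: X__X___XXX_X_
step 2: _XXXX_X____X_
step 3: ______XX__XX_
step 4: X____X__XX___
step 5: _X__XXXX__X_X
step 6: _XXX____XXX__
step 7: ____X__X___XX
step 8: X__XXXXXX_X__
position 2 holds _

_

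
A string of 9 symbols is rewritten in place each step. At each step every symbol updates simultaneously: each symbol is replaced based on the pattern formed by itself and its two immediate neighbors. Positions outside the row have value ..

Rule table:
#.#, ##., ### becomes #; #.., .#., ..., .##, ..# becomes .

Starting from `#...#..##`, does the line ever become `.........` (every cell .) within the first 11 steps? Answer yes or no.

step 1: ........#
step 2: .........
all cells are . at step 2

yes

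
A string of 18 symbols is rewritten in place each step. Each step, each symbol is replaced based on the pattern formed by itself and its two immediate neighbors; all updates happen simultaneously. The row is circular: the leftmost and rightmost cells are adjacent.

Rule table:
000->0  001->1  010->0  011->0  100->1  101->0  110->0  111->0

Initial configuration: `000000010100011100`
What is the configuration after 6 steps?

000001000000000001

step 1: 000000100010100010
step 2: 000001010100010101
step 3: 100010000010100000
step 4: 010101000100010001
step 5: 000000101010101010
step 6: 000001000000000001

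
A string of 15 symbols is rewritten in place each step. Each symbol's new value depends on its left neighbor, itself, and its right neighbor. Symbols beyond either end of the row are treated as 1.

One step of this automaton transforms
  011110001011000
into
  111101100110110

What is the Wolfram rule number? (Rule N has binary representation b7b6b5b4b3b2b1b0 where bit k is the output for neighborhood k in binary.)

185

position 2: 111 → 1  (bit 7 = 1)
position 4: 110 → 0  (bit 6 = 0)
position 0: 101 → 1  (bit 5 = 1)
position 5: 100 → 1  (bit 4 = 1)
position 1: 011 → 1  (bit 3 = 1)
position 8: 010 → 0  (bit 2 = 0)
position 7: 001 → 0  (bit 1 = 0)
position 6: 000 → 1  (bit 0 = 1)
bits b7..b0 = 10111001 = 185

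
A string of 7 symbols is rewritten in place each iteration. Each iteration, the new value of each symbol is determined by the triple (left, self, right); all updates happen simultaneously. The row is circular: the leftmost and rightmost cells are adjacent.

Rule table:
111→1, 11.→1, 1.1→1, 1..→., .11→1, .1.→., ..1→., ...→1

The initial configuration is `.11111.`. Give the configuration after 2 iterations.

.11111.

iteration 1: .11111.  (fixed point — unchanged through iteration 2)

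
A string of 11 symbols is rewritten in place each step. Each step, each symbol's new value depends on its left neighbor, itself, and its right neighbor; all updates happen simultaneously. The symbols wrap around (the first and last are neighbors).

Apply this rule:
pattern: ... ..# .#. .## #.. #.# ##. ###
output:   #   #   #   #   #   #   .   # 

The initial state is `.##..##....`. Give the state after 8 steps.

##.###.####
#.###.#####
.###.######
###.######.
##.######.#
#.######.##
.######.###
######.###.

######.###.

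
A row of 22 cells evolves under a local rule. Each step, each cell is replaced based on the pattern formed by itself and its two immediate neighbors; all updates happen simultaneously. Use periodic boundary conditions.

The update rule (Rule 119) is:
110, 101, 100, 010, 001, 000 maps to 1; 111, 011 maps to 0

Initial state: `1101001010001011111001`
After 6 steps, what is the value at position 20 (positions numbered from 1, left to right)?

1

0111111111111100001110
1000000000000111110011
1111111111111000011100
0000000000001111100111
1111111111110000111001
0000000000011111001110
position 20 holds 1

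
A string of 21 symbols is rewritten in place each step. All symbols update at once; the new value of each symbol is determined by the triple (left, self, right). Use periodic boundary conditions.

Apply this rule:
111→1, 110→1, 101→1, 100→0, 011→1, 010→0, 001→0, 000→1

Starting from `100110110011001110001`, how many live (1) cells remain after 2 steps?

100111110011001110101
100111110011001111011
count of 1: 14

14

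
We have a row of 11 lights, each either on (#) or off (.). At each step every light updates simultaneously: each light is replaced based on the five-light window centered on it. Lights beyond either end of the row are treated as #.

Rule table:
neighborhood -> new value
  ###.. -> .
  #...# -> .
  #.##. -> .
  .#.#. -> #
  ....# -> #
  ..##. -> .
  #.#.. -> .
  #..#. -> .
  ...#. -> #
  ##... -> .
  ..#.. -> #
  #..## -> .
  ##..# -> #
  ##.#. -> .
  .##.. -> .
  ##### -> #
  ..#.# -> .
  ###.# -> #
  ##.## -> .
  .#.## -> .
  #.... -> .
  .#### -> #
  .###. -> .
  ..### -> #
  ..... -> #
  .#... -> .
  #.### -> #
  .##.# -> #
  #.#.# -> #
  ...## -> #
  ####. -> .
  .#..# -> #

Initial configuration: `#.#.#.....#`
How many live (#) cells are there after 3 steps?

step 1: #.##...####
step 2: #.....#####
step 3: ...########
count of #: 8

8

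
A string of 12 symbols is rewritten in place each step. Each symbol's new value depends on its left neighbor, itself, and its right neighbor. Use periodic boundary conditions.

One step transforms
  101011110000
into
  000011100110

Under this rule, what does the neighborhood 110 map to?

0

At position 7 the neighborhood is 110; the next row has 0 there.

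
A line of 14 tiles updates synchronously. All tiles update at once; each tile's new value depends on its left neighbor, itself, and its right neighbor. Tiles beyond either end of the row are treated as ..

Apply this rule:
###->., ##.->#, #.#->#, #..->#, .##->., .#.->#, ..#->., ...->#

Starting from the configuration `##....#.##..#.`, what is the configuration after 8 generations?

.####.##.##.##
....##.##.##.#
###..##.##.###
..##..##.##..#
#..##..##.##.#
##..##..##.###
.##..##..##..#
..##..##..##.#

..##..##..##.#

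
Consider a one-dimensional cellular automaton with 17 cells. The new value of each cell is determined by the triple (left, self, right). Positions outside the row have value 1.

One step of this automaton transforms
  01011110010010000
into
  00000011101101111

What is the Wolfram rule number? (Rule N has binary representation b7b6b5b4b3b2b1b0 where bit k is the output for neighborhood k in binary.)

position 4: 111 → 0  (bit 7 = 0)
position 6: 110 → 1  (bit 6 = 1)
position 0: 101 → 0  (bit 5 = 0)
position 7: 100 → 1  (bit 4 = 1)
position 3: 011 → 0  (bit 3 = 0)
position 1: 010 → 0  (bit 2 = 0)
position 8: 001 → 1  (bit 1 = 1)
position 14: 000 → 1  (bit 0 = 1)
bits b7..b0 = 01010011 = 83

83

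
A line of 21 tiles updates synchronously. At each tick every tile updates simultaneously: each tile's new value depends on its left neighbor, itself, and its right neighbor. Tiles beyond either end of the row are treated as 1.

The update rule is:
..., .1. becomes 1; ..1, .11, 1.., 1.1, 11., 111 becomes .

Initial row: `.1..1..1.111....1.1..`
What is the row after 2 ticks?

.1..1..1.111....1.1..

.1..1..1.....11.1.1..
.1..1..1.111....1.1..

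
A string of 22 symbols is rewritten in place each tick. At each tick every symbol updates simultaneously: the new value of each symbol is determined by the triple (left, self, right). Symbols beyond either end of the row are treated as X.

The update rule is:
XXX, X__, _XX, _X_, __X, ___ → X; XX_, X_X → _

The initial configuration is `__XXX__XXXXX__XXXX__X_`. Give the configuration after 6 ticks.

_XXXXX__XXXX__XX__XXXX

XXXX_XXXXXX_XXXXX_XXX_
XXX__XXXXX__XXXX__XX__
XX_XXXXXX_XXXXX_XXX_XX
X__XXXXX__XXXX__XX__XX
_XXXXXX_XXXXX_XXX_XXXX
_XXXXX__XXXX__XX__XXXX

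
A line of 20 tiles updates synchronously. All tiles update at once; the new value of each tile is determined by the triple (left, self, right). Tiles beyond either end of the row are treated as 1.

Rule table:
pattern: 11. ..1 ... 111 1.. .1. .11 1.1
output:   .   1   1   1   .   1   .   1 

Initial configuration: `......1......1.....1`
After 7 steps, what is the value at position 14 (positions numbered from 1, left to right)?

.111111.111111.1111.
1.1111.1.1111.1.11.1
.1.11.111.11.111..1.
111..1.1.1..1.1..111
11..111111.1111.1.11
1..1.1111.1.11.111.1
..111.11.111..1.1.1.
position 14 holds .

.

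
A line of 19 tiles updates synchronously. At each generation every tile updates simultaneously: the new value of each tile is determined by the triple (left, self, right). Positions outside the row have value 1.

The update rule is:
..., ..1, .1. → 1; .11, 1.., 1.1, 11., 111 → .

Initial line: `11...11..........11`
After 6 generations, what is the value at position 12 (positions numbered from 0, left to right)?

.

...11...111111111..
.11...11..........1
....11...111111111.
.111...11..........
.....11...111111111
.1111...11.........
position 12 holds .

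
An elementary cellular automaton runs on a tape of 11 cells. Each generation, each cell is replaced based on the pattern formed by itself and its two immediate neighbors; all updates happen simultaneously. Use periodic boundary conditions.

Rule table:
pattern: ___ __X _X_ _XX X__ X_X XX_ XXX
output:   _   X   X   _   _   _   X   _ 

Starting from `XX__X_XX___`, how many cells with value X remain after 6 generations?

_X_XX__X__X
_X__X_XX_XX
_X_XX__X__X  (repeats generation 1; period 2)
generation 6: _X__X_XX_XX
count of X: 6

6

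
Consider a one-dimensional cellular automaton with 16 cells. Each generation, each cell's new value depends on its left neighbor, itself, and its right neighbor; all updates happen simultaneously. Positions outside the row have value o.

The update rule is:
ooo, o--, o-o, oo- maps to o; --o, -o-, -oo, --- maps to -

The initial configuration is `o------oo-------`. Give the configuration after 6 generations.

generation 1: oo------oo------
generation 2: ooo------oo-----
generation 3: oooo------oo----
generation 4: ooooo------oo---
generation 5: oooooo------oo--
generation 6: ooooooo------oo-

ooooooo------oo-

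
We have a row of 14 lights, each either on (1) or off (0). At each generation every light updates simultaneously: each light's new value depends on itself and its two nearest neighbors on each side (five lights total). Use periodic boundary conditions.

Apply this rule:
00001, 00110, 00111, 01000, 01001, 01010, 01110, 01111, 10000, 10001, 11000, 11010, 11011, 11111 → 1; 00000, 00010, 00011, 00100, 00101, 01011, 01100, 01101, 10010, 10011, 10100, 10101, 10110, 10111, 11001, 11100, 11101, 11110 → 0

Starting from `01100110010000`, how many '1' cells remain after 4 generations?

generation 1: 01000100001101
generation 2: 10110011101010
generation 3: 00000011010101
generation 4: 11001010101010
count of 1: 7

7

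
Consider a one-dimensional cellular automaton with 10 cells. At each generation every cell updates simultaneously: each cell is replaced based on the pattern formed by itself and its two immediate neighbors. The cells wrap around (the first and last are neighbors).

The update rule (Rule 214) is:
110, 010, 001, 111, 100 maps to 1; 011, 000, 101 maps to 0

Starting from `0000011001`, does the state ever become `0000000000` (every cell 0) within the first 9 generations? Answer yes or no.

no

generation 1: 1000101111
generation 2: 1101100111
generation 3: 1100111011
generation 4: 1111011001
generation 5: 1111001110
generation 6: 0111110110
generation 7: 1011110011
generation 8: 1001111101
generation 9: 1110111100
generation 9 is 1110111100, still not uniform 0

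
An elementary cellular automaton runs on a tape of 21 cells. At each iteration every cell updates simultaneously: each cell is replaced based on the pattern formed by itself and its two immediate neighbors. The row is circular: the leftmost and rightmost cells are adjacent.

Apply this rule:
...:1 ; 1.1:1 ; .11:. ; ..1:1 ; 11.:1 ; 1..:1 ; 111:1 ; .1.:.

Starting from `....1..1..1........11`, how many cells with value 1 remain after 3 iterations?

17

1111.11.11.11111111.1
11111.11.11.11111111.
.11111.11.11.11111111
count of 1: 17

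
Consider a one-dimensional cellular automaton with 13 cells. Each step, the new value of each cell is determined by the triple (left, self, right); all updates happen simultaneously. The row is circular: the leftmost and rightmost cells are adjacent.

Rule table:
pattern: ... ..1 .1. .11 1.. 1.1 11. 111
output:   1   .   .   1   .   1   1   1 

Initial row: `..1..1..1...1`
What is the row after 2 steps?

111111111...1

..........1..
111111111...1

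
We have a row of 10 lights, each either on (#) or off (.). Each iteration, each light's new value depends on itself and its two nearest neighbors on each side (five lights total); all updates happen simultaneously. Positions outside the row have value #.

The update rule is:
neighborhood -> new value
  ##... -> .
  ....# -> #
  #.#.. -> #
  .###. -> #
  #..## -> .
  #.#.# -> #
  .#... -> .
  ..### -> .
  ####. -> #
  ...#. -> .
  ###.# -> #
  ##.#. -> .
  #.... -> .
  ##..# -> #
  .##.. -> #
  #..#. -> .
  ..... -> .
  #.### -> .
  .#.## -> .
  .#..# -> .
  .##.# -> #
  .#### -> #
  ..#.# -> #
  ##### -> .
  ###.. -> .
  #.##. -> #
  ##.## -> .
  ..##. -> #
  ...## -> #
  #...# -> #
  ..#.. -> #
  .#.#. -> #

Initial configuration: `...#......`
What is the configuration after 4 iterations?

#.###.###.

iteration 1: .#.#....##
iteration 2: .###..##.#
iteration 3: ..#.#.##..
iteration 4: #.###.###.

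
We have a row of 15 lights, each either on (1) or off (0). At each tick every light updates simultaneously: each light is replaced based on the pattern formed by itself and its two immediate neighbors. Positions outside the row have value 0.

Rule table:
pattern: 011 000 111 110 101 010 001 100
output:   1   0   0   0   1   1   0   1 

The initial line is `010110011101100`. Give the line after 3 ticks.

011010000111100

011101010011010
010011111010111
011010000111100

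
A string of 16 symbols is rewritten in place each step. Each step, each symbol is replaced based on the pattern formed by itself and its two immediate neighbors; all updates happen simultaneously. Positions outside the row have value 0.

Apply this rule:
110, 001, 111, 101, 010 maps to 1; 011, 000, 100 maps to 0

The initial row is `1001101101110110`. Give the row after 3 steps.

0111101101101110

1010110110111010
1111011011011110
0111101101101110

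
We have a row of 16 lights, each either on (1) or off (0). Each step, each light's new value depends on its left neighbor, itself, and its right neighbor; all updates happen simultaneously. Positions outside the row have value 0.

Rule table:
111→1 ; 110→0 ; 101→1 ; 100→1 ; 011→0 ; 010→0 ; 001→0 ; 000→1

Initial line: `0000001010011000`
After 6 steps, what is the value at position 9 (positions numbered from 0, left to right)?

1

1111100101000111
0111010010110010
0010101001001001
1001010100100100
0100101010010011
0010010101001000
position 9 holds 1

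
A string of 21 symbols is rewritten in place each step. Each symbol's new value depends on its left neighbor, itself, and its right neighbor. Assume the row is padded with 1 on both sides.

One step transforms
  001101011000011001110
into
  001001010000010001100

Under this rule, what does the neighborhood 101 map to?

0

At position 4 the neighborhood is 101; the next row has 0 there.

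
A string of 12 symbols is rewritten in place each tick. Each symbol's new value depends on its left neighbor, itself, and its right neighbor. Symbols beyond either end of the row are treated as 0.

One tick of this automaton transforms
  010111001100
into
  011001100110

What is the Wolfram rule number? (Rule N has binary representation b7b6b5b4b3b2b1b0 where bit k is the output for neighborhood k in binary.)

116

position 4: 111 → 0  (bit 7 = 0)
position 5: 110 → 1  (bit 6 = 1)
position 2: 101 → 1  (bit 5 = 1)
position 6: 100 → 1  (bit 4 = 1)
position 3: 011 → 0  (bit 3 = 0)
position 1: 010 → 1  (bit 2 = 1)
position 0: 001 → 0  (bit 1 = 0)
position 11: 000 → 0  (bit 0 = 0)
bits b7..b0 = 01110100 = 116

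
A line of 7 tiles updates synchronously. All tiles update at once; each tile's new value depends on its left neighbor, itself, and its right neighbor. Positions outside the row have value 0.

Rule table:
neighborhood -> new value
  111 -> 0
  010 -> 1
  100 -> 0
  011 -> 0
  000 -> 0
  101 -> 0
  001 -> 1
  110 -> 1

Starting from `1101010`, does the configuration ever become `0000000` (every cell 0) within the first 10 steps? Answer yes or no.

0101010
1101010  (repeats step 0; period 2)
step 10: 1101010
step 10 is 1101010, still not uniform 0

no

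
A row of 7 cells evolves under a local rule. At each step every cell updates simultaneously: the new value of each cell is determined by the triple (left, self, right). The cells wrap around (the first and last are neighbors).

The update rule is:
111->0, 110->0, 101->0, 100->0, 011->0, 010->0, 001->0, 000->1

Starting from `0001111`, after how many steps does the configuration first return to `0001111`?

2

0100000
0001111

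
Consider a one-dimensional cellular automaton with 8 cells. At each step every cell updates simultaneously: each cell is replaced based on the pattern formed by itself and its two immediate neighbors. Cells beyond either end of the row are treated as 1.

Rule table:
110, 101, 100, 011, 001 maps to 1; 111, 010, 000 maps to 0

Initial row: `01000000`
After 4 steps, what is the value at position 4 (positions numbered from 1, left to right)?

10100001
11010011
01101110
11111011
position 4 holds 1

1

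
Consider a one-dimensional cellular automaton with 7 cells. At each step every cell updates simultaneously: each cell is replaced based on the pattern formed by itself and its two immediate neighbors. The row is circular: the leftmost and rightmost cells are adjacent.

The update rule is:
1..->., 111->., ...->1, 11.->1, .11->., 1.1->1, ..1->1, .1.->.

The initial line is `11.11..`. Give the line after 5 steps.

step 1: .11.1.1
step 2: 1.11.1.
step 3: .1.11.1
step 4: 1.1.11.
step 5: .1.1.11

.1.1.11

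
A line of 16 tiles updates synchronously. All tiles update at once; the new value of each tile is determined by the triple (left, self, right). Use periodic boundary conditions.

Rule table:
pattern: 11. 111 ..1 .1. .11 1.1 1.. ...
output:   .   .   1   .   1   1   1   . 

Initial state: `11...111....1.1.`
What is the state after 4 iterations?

.11.11.11.1.11.1

1.1.11..1..1.1.1
.1.11.11.11.1.11
1.11.11.11.1.11.
.11.11.11.1.11.1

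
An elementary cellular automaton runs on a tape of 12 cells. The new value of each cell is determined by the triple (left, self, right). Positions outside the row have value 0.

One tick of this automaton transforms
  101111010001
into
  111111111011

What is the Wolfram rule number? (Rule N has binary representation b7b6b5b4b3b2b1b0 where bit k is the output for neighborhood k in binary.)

position 3: 111 → 1  (bit 7 = 1)
position 5: 110 → 1  (bit 6 = 1)
position 1: 101 → 1  (bit 5 = 1)
position 8: 100 → 1  (bit 4 = 1)
position 2: 011 → 1  (bit 3 = 1)
position 0: 010 → 1  (bit 2 = 1)
position 10: 001 → 1  (bit 1 = 1)
position 9: 000 → 0  (bit 0 = 0)
bits b7..b0 = 11111110 = 254

254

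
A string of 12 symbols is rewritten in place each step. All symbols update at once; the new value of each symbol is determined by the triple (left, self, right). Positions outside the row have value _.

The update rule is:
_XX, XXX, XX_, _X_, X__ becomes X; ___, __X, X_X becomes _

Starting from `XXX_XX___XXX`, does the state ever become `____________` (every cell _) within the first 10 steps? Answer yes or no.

step 1: XXX_XXX__XXX
step 2: XXX_XXXX_XXX
step 3: XXX_XXXX_XXX  (fixed point — unchanged through step 10)
step 10 is XXX_XXXX_XXX, still not uniform _

no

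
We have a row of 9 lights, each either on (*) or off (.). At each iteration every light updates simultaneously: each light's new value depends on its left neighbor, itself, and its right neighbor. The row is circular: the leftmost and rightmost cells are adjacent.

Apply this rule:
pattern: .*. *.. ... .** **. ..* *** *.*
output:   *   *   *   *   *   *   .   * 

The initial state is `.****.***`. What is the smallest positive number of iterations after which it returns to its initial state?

2

**..***.*
.****.***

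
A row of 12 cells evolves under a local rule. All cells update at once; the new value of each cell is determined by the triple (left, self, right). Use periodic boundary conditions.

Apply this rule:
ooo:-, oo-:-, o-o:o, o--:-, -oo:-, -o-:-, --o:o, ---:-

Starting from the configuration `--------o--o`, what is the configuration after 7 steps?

-o--o-------

step 1: -------o--o-
step 2: ------o--o--
step 3: -----o--o---
step 4: ----o--o----
step 5: ---o--o-----
step 6: --o--o------
step 7: -o--o-------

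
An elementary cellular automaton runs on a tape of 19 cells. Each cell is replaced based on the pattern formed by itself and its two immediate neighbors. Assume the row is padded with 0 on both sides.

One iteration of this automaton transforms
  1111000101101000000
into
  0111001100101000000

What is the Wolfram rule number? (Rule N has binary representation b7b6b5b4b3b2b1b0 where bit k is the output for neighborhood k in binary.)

position 1: 111 → 1  (bit 7 = 1)
position 3: 110 → 1  (bit 6 = 1)
position 8: 101 → 0  (bit 5 = 0)
position 4: 100 → 0  (bit 4 = 0)
position 0: 011 → 0  (bit 3 = 0)
position 7: 010 → 1  (bit 2 = 1)
position 6: 001 → 1  (bit 1 = 1)
position 5: 000 → 0  (bit 0 = 0)
bits b7..b0 = 11000110 = 198

198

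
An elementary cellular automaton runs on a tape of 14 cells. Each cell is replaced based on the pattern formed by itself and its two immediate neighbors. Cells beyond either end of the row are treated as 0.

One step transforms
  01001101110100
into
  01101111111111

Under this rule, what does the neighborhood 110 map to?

1

At position 5 the neighborhood is 110; the next row has 1 there.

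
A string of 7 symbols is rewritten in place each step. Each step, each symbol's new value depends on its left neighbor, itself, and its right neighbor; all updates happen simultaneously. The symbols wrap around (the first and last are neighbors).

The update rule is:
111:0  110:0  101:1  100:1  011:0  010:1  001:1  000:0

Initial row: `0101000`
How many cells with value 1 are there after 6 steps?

3

step 1: 1111100
step 2: 0000011
step 3: 1000100
step 4: 1101111
step 5: 0010000
step 6: 0111000
count of 1: 3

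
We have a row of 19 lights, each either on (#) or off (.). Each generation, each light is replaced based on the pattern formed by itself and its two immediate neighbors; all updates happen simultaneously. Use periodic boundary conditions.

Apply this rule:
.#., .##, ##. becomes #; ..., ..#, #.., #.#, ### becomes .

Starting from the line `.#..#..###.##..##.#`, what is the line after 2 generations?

.#..#..#.#.##..##.#

.#..#..#.#.##..##.#
.#..#..#.#.##..##.#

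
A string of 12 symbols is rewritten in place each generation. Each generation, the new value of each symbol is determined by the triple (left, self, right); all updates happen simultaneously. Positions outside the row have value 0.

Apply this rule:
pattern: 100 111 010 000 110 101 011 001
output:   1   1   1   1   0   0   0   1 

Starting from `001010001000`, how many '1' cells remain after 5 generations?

generation 1: 111011111111
generation 2: 010001111110
generation 3: 111110111101
generation 4: 011100011001
generation 5: 101011100111
count of 1: 8

8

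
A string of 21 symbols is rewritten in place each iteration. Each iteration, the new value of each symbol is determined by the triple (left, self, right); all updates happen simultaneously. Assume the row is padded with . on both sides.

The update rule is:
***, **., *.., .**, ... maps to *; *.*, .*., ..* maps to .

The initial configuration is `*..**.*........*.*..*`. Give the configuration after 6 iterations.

**.***.***********.**

iteration 1: .*.**..*******....*..
iteration 2: ...***.**********..**
iteration 3: **.***.***********.**
iteration 4: **.***.***********.**  (fixed point — unchanged through iteration 6)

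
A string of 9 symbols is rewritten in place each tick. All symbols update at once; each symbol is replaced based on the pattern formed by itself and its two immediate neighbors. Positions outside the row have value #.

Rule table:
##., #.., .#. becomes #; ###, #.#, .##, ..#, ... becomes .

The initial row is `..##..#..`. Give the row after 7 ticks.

##.#.#.#.

#..##.##.
##..#..#.
.##.##.#.
..#..#.#.
#.##.#.#.
#..#.#.#.
##.#.#.#.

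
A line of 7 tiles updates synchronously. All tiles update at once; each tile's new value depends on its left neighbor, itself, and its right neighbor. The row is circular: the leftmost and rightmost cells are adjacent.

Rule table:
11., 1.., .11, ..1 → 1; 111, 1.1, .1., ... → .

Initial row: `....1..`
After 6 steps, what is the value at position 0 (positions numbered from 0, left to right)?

...1.1.
..1...1
11.1.1.
11.....
111...1
..11.11
position 0 holds .

.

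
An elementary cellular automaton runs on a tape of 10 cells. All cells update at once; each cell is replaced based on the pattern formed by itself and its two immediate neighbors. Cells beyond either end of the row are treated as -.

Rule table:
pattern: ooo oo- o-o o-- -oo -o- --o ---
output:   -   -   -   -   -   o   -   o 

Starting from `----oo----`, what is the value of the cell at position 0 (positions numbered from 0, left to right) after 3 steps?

step 1: ooo----ooo
step 2: ----oo----  (repeats step 0; period 2)
step 3: ooo----ooo
position 0 holds o

o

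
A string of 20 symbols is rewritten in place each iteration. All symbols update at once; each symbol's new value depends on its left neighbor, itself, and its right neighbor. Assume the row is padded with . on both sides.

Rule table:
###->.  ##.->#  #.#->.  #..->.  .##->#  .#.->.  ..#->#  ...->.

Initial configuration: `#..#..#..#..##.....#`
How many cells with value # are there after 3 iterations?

..#..#..#..###....#.
.#..#..#..##.#...#..
#..#..#..###....#...
count of #: 7

7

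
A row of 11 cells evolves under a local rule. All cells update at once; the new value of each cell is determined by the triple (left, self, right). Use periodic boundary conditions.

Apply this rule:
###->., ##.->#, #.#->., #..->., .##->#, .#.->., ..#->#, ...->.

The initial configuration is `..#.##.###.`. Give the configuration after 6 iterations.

iteration 1: .#..##.#.#.
iteration 2: #..###.....
iteration 3: ..##.#....#
iteration 4: .###.....#.
iteration 5: ##.#....#..
iteration 6: ##.....#..#

##.....#..#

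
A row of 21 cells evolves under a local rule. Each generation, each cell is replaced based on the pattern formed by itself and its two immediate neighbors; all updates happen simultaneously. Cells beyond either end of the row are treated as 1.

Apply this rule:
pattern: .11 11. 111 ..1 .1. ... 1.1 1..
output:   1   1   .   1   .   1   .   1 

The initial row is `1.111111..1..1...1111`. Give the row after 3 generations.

1111...1...11..111...

1.1....111.11.1111...
1..11111.1.11.1..1111
1111...1...11..111...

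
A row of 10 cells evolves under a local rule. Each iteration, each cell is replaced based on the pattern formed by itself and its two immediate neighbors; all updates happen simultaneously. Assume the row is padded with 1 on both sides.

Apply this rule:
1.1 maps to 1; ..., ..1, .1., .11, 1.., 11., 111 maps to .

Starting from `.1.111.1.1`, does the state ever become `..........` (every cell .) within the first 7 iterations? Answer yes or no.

yes

1.1...1.1.
.1.....1.1
1.......1.
.........1
..........
all cells are . at iteration 5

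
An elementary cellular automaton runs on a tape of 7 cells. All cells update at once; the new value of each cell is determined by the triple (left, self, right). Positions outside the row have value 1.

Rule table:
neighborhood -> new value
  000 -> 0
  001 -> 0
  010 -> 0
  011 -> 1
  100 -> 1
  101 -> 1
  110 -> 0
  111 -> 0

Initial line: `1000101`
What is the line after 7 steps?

0100011
1010010
0101001
1010101
0101011
1010110
0101101

0101101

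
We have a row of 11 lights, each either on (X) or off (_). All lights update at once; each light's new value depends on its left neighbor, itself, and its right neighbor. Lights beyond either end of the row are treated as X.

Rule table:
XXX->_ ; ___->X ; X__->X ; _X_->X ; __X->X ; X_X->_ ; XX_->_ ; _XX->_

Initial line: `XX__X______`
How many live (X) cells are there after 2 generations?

generation 1: __XXXXXXXXX
generation 2: XX_________
count of X: 2

2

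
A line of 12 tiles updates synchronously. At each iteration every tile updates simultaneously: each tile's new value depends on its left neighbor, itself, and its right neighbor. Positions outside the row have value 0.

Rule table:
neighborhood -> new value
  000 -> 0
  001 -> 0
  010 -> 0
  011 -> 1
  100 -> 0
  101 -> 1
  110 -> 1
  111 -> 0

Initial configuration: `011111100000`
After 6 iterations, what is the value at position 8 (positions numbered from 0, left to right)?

010000100000
000000000000
000000000000  (fixed point — unchanged through iteration 6)
position 8 holds 0

0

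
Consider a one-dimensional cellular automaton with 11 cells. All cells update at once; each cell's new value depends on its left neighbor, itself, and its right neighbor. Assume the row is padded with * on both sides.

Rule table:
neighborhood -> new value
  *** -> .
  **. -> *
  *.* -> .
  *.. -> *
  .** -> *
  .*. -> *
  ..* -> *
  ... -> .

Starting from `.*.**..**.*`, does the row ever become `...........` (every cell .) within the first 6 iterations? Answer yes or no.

no

.*.******.*
.*.*....*.*
.*.**..**.*  (repeats iteration 0; period 3)
iteration 6: .*.**..**.*
iteration 6 is .*.**..**.*, still not uniform .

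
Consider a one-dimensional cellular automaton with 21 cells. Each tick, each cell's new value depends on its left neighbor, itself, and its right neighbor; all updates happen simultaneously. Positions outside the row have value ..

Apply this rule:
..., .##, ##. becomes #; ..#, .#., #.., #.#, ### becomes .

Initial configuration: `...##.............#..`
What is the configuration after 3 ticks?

##.##.###########...#
##.##.#.........#.#..
##.##...#######.....#

##.##...#######.....#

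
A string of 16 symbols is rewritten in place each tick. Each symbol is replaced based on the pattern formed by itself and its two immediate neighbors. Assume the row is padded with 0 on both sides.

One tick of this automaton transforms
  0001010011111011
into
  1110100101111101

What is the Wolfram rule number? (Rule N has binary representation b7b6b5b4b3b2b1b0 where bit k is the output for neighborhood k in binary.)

227

position 9: 111 → 1  (bit 7 = 1)
position 12: 110 → 1  (bit 6 = 1)
position 4: 101 → 1  (bit 5 = 1)
position 6: 100 → 0  (bit 4 = 0)
position 8: 011 → 0  (bit 3 = 0)
position 3: 010 → 0  (bit 2 = 0)
position 2: 001 → 1  (bit 1 = 1)
position 0: 000 → 1  (bit 0 = 1)
bits b7..b0 = 11100011 = 227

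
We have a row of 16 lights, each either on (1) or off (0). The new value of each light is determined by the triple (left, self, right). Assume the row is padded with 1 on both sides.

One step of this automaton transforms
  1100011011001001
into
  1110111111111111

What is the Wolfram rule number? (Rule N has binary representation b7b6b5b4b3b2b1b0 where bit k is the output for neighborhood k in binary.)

position 0: 111 → 1  (bit 7 = 1)
position 1: 110 → 1  (bit 6 = 1)
position 7: 101 → 1  (bit 5 = 1)
position 2: 100 → 1  (bit 4 = 1)
position 5: 011 → 1  (bit 3 = 1)
position 12: 010 → 1  (bit 2 = 1)
position 4: 001 → 1  (bit 1 = 1)
position 3: 000 → 0  (bit 0 = 0)
bits b7..b0 = 11111110 = 254

254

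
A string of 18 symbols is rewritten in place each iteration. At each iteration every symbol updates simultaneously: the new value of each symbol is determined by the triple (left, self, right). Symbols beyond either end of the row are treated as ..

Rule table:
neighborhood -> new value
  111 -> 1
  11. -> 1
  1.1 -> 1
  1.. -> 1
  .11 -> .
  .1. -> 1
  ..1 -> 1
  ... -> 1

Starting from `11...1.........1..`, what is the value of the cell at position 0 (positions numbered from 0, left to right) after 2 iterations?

iteration 1: .11111111111111111
iteration 2: 1.1111111111111111
position 0 holds 1

1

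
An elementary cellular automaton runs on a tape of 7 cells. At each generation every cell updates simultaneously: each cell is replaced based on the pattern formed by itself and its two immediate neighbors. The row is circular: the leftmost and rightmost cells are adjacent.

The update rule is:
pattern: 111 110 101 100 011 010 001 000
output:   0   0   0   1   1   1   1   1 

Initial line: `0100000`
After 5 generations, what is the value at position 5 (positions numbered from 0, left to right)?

1

1111111
0000000
1111111  (repeats generation 1; period 2)
generation 5: 1111111
position 5 holds 1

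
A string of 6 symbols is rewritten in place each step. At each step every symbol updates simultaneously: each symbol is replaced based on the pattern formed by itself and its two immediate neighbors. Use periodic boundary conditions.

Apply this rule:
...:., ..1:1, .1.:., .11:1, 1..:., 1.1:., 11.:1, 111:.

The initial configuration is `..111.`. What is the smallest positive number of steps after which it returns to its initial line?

6

.11.1.
111...
1.1..1
1...11
1..11.
..111.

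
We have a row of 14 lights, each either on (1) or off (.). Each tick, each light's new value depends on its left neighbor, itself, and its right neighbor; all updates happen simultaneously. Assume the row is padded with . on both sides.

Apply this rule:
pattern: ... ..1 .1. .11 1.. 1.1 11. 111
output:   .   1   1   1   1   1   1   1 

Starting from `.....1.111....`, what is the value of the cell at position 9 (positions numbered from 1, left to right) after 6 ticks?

1

....1111111...
...111111111..
..11111111111.
.1111111111111
11111111111111
11111111111111
position 9 holds 1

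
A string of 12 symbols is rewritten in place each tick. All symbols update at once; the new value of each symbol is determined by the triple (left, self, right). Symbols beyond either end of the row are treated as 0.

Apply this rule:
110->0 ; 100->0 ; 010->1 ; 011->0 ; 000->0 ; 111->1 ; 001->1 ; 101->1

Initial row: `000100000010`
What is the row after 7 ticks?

000110000000

001100000110
010000001000
110000011000
000000100000
000001100000
000010000000
000110000000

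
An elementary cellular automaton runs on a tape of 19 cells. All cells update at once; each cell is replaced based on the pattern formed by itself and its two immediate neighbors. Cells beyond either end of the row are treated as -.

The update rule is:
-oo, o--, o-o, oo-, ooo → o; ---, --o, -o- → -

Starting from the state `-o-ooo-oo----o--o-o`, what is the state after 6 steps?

step 1: --oooooooo----o--o-
step 2: --ooooooooo----o--o
step 3: --oooooooooo----o--
step 4: --ooooooooooo----o-
step 5: --oooooooooooo----o
step 6: --ooooooooooooo----

--ooooooooooooo----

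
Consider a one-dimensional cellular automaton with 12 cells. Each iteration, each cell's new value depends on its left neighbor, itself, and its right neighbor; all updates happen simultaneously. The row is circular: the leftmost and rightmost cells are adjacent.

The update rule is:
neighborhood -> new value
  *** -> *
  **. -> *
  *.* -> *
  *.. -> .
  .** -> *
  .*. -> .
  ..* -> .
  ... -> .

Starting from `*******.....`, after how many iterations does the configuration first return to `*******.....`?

1

*******.....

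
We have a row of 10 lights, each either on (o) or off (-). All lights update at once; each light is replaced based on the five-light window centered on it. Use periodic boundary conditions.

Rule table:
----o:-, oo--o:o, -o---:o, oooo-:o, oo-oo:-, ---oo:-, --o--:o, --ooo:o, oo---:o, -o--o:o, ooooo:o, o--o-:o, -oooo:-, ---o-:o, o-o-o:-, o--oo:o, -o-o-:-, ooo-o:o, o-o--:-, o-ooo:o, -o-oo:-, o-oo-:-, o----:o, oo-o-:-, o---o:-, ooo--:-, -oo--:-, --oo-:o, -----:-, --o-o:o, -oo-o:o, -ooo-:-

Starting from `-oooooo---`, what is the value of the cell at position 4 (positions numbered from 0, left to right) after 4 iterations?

-o-ooo-oo-
oo-o-o---o
-o----o--o
--oo-ooooo
position 4 holds -

-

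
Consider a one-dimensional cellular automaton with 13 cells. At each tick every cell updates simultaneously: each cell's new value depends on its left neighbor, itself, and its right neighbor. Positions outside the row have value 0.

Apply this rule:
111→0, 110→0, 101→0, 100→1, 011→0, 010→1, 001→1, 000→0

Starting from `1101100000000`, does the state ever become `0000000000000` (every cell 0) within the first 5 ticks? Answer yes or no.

0000010000000
0000111000000
0001000100000
0011101110000
0100000001000
tick 5 is 0100000001000, still not uniform 0

no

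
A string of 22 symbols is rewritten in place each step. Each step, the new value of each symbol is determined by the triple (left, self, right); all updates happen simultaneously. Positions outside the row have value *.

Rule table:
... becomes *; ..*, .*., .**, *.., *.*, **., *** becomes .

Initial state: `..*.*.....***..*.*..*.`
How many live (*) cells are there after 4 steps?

15

......***.............
.****.....***********.
......***.............  (repeats step 1; period 2)
step 4: .****.....***********.
count of *: 15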